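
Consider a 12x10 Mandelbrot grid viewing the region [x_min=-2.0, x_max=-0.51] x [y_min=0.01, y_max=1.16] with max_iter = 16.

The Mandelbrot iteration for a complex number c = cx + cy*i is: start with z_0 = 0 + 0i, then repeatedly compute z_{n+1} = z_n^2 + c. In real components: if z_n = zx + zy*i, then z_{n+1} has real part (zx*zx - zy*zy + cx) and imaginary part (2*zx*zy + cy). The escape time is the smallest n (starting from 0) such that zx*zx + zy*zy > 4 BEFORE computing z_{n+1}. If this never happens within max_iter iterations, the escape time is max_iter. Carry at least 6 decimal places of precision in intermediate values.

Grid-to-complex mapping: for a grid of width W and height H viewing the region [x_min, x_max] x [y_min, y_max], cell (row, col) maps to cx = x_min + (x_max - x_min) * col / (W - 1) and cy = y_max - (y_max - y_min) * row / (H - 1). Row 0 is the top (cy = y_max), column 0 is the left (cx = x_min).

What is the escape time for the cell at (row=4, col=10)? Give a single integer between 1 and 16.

Answer: 7

Derivation:
z_0 = 0 + 0i, c = -0.6455 + 0.6489i
Iter 1: z = -0.6455 + 0.6489i, |z|^2 = 0.8377
Iter 2: z = -0.6499 + -0.1888i, |z|^2 = 0.4580
Iter 3: z = -0.2587 + 0.8942i, |z|^2 = 0.8666
Iter 4: z = -1.3782 + 0.1862i, |z|^2 = 1.9341
Iter 5: z = 1.2193 + 0.1357i, |z|^2 = 1.5052
Iter 6: z = 0.8229 + 0.9799i, |z|^2 = 1.6373
Iter 7: z = -0.9285 + 2.2615i, |z|^2 = 5.9765
Escaped at iteration 7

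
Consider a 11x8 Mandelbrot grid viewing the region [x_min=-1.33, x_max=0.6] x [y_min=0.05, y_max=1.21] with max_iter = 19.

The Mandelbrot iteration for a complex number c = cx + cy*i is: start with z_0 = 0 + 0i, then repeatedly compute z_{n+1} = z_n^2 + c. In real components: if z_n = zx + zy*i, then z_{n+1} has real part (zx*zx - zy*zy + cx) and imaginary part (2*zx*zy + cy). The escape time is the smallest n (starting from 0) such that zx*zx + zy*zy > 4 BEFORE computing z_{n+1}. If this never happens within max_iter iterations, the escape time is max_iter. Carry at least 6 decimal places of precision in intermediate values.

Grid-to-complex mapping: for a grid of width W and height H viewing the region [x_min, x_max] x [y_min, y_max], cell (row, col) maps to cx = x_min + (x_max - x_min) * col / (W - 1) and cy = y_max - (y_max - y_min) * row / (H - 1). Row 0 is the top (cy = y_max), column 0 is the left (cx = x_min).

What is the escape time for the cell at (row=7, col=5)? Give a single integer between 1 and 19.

Answer: 19

Derivation:
z_0 = 0 + 0i, c = -0.3650 + 0.0500i
Iter 1: z = -0.3650 + 0.0500i, |z|^2 = 0.1357
Iter 2: z = -0.2343 + 0.0135i, |z|^2 = 0.0551
Iter 3: z = -0.3103 + 0.0437i, |z|^2 = 0.0982
Iter 4: z = -0.2706 + 0.0229i, |z|^2 = 0.0738
Iter 5: z = -0.2923 + 0.0376i, |z|^2 = 0.0868
Iter 6: z = -0.2810 + 0.0280i, |z|^2 = 0.0797
Iter 7: z = -0.2868 + 0.0343i, |z|^2 = 0.0834
Iter 8: z = -0.2839 + 0.0303i, |z|^2 = 0.0815
Iter 9: z = -0.2853 + 0.0328i, |z|^2 = 0.0825
Iter 10: z = -0.2847 + 0.0313i, |z|^2 = 0.0820
Iter 11: z = -0.2849 + 0.0322i, |z|^2 = 0.0822
Iter 12: z = -0.2848 + 0.0317i, |z|^2 = 0.0821
Iter 13: z = -0.2849 + 0.0320i, |z|^2 = 0.0822
Iter 14: z = -0.2849 + 0.0318i, |z|^2 = 0.0822
Iter 15: z = -0.2849 + 0.0319i, |z|^2 = 0.0822
Iter 16: z = -0.2849 + 0.0318i, |z|^2 = 0.0822
Iter 17: z = -0.2849 + 0.0319i, |z|^2 = 0.0822
Iter 18: z = -0.2849 + 0.0318i, |z|^2 = 0.0822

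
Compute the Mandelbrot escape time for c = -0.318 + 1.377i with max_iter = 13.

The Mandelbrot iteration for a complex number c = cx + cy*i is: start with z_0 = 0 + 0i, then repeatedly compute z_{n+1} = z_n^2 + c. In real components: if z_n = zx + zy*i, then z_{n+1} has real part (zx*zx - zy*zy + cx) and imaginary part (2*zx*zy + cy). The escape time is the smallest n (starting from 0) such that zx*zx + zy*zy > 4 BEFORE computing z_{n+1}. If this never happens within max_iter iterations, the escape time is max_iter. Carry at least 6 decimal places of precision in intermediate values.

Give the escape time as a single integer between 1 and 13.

z_0 = 0 + 0i, c = -0.3180 + 1.3770i
Iter 1: z = -0.3180 + 1.3770i, |z|^2 = 1.9973
Iter 2: z = -2.1130 + 0.5012i, |z|^2 = 4.7160
Escaped at iteration 2

Answer: 2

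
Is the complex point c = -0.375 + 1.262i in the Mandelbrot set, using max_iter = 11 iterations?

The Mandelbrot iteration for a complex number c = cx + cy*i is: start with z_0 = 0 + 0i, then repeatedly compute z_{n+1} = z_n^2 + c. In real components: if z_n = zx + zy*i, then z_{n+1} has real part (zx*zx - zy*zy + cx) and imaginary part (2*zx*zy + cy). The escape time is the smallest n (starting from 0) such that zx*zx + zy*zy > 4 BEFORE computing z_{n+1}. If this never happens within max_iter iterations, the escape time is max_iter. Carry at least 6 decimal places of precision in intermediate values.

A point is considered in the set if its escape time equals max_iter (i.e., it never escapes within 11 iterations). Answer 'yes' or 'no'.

Answer: no

Derivation:
z_0 = 0 + 0i, c = -0.3750 + 1.2620i
Iter 1: z = -0.3750 + 1.2620i, |z|^2 = 1.7333
Iter 2: z = -1.8270 + 0.3155i, |z|^2 = 3.4375
Iter 3: z = 2.8635 + 0.1092i, |z|^2 = 8.2113
Escaped at iteration 3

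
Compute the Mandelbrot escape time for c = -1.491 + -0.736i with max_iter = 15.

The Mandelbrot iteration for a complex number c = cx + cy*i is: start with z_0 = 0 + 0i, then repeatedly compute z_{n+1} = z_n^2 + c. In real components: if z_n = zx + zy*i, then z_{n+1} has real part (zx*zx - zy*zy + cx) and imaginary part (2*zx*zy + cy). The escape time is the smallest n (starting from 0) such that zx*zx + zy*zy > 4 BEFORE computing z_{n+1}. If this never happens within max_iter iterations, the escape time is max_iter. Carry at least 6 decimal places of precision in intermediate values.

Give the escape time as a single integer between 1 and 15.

z_0 = 0 + 0i, c = -1.4910 + -0.7360i
Iter 1: z = -1.4910 + -0.7360i, |z|^2 = 2.7648
Iter 2: z = 0.1904 + 1.4588i, |z|^2 = 2.1642
Iter 3: z = -3.5827 + -0.1806i, |z|^2 = 12.8684
Escaped at iteration 3

Answer: 3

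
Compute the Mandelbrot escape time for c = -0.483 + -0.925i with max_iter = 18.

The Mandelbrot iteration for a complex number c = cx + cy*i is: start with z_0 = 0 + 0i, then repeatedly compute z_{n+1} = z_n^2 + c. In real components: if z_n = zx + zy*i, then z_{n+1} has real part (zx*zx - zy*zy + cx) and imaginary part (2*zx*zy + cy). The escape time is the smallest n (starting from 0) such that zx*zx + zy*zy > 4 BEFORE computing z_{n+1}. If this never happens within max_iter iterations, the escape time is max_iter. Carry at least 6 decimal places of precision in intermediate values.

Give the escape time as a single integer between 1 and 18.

Answer: 4

Derivation:
z_0 = 0 + 0i, c = -0.4830 + -0.9250i
Iter 1: z = -0.4830 + -0.9250i, |z|^2 = 1.0889
Iter 2: z = -1.1053 + -0.0314i, |z|^2 = 1.2228
Iter 3: z = 0.7378 + -0.8555i, |z|^2 = 1.2762
Iter 4: z = -0.6705 + -2.1873i, |z|^2 = 5.2339
Escaped at iteration 4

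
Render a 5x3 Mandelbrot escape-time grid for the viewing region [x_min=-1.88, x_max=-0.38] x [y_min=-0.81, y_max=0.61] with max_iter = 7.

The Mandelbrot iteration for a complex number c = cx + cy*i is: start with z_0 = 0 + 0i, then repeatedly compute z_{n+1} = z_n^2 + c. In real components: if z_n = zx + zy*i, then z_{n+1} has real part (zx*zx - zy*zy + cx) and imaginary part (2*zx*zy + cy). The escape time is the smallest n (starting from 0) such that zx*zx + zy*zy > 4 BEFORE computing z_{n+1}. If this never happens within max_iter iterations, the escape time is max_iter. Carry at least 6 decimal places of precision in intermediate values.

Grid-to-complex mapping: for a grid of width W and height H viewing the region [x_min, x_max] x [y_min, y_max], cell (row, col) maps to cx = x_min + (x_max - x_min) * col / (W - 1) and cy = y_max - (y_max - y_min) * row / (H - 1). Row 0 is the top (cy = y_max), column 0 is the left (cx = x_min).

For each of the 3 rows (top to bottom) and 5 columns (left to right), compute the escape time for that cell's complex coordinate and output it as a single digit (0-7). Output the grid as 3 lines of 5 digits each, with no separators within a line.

Answer: 23457
47777
13346

Derivation:
(row=0, col=0): c = -1.8800 + 0.6100i → escape time 2
(row=0, col=1): c = -1.5050 + 0.6100i → escape time 3
(row=0, col=2): c = -1.1300 + 0.6100i → escape time 4
(row=0, col=3): c = -0.7550 + 0.6100i → escape time 5
(row=0, col=4): c = -0.3800 + 0.6100i → escape time 7
(row=1, col=0): c = -1.8800 + -0.1000i → escape time 4
(row=1, col=1): c = -1.5050 + -0.1000i → escape time 7
(row=1, col=2): c = -1.1300 + -0.1000i → escape time 7
(row=1, col=3): c = -0.7550 + -0.1000i → escape time 7
(row=1, col=4): c = -0.3800 + -0.1000i → escape time 7
(row=2, col=0): c = -1.8800 + -0.8100i → escape time 1
(row=2, col=1): c = -1.5050 + -0.8100i → escape time 3
(row=2, col=2): c = -1.1300 + -0.8100i → escape time 3
(row=2, col=3): c = -0.7550 + -0.8100i → escape time 4
(row=2, col=4): c = -0.3800 + -0.8100i → escape time 6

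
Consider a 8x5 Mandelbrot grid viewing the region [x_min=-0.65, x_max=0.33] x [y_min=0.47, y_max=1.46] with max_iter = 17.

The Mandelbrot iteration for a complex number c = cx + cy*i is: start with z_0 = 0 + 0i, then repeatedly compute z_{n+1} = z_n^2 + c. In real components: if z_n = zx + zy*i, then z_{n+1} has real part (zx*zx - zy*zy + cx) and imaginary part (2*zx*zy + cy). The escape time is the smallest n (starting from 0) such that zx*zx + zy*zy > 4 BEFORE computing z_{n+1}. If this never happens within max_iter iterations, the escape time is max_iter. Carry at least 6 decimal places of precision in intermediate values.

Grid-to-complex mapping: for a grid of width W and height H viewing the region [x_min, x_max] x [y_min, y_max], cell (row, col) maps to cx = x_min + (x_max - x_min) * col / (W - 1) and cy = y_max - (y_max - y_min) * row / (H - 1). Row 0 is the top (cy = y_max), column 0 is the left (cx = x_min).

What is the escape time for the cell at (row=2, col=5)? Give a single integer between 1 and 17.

Answer: 5

Derivation:
z_0 = 0 + 0i, c = 0.0500 + 0.9650i
Iter 1: z = 0.0500 + 0.9650i, |z|^2 = 0.9337
Iter 2: z = -0.8787 + 1.0615i, |z|^2 = 1.8989
Iter 3: z = -0.3046 + -0.9005i, |z|^2 = 0.9038
Iter 4: z = -0.6682 + 1.5136i, |z|^2 = 2.7376
Iter 5: z = -1.7947 + -1.0577i, |z|^2 = 4.3397
Escaped at iteration 5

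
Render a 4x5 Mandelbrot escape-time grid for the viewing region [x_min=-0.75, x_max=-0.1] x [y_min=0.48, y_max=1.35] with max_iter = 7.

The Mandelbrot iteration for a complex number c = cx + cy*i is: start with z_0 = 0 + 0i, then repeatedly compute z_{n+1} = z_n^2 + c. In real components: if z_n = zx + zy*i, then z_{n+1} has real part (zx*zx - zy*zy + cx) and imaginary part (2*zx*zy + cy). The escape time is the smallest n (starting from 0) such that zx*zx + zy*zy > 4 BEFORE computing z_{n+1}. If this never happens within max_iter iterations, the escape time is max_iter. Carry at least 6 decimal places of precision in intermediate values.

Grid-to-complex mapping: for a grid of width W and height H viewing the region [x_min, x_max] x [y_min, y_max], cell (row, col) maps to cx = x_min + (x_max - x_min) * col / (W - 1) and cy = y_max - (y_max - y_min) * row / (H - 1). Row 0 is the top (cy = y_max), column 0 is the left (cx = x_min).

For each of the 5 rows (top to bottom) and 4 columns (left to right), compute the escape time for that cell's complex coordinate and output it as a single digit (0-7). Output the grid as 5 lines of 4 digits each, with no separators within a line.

(row=0, col=0): c = -0.7500 + 1.3500i → escape time 2
(row=0, col=1): c = -0.5333 + 1.3500i → escape time 2
(row=0, col=2): c = -0.3167 + 1.3500i → escape time 2
(row=0, col=3): c = -0.1000 + 1.3500i → escape time 2
(row=1, col=0): c = -0.7500 + 1.1325i → escape time 3
(row=1, col=1): c = -0.5333 + 1.1325i → escape time 3
(row=1, col=2): c = -0.3167 + 1.1325i → escape time 4
(row=1, col=3): c = -0.1000 + 1.1325i → escape time 5
(row=2, col=0): c = -0.7500 + 0.9150i → escape time 4
(row=2, col=1): c = -0.5333 + 0.9150i → escape time 4
(row=2, col=2): c = -0.3167 + 0.9150i → escape time 5
(row=2, col=3): c = -0.1000 + 0.9150i → escape time 7
(row=3, col=0): c = -0.7500 + 0.6975i → escape time 5
(row=3, col=1): c = -0.5333 + 0.6975i → escape time 7
(row=3, col=2): c = -0.3167 + 0.6975i → escape time 7
(row=3, col=3): c = -0.1000 + 0.6975i → escape time 7
(row=4, col=0): c = -0.7500 + 0.4800i → escape time 7
(row=4, col=1): c = -0.5333 + 0.4800i → escape time 7
(row=4, col=2): c = -0.3167 + 0.4800i → escape time 7
(row=4, col=3): c = -0.1000 + 0.4800i → escape time 7

Answer: 2222
3345
4457
5777
7777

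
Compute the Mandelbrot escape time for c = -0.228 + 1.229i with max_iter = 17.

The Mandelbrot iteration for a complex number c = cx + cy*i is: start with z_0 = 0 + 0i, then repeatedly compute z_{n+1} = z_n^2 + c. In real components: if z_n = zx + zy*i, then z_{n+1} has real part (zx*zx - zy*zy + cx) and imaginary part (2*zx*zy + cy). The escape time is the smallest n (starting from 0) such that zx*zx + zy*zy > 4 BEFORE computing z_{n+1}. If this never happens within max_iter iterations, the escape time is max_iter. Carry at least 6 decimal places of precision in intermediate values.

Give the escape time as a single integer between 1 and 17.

z_0 = 0 + 0i, c = -0.2280 + 1.2290i
Iter 1: z = -0.2280 + 1.2290i, |z|^2 = 1.5624
Iter 2: z = -1.6865 + 0.6686i, |z|^2 = 3.2911
Iter 3: z = 2.1691 + -1.0260i, |z|^2 = 5.7580
Escaped at iteration 3

Answer: 3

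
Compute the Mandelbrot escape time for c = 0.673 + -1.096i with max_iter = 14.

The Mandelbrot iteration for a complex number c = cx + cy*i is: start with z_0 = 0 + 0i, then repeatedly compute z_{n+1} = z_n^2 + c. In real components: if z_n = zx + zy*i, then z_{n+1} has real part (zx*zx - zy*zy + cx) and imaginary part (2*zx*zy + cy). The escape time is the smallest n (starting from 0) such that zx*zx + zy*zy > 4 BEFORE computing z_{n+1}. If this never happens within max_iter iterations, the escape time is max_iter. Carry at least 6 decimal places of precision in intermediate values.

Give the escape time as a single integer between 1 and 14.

Answer: 2

Derivation:
z_0 = 0 + 0i, c = 0.6730 + -1.0960i
Iter 1: z = 0.6730 + -1.0960i, |z|^2 = 1.6541
Iter 2: z = -0.0753 + -2.5712i, |z|^2 = 6.6168
Escaped at iteration 2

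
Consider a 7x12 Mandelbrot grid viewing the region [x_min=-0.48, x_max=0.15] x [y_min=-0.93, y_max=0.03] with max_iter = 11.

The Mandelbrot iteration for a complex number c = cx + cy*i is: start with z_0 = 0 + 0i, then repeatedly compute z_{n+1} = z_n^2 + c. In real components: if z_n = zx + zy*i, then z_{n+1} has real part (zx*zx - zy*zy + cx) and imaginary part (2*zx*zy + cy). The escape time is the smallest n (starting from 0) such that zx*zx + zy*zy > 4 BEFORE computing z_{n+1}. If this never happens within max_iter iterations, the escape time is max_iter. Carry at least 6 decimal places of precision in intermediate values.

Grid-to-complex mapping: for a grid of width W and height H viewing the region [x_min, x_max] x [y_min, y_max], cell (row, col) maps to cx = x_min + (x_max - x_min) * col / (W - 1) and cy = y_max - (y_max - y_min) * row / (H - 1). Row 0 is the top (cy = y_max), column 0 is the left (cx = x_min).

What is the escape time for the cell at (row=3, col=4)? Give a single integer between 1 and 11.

z_0 = 0 + 0i, c = -0.0600 + -0.2318i
Iter 1: z = -0.0600 + -0.2318i, |z|^2 = 0.0573
Iter 2: z = -0.1101 + -0.2040i, |z|^2 = 0.0537
Iter 3: z = -0.0895 + -0.1869i, |z|^2 = 0.0429
Iter 4: z = -0.0869 + -0.1984i, |z|^2 = 0.0469
Iter 5: z = -0.0918 + -0.1973i, |z|^2 = 0.0474
Iter 6: z = -0.0905 + -0.1956i, |z|^2 = 0.0464
Iter 7: z = -0.0901 + -0.1964i, |z|^2 = 0.0467
Iter 8: z = -0.0905 + -0.1964i, |z|^2 = 0.0468
Iter 9: z = -0.0904 + -0.1963i, |z|^2 = 0.0467
Iter 10: z = -0.0904 + -0.1963i, |z|^2 = 0.0467

Answer: 11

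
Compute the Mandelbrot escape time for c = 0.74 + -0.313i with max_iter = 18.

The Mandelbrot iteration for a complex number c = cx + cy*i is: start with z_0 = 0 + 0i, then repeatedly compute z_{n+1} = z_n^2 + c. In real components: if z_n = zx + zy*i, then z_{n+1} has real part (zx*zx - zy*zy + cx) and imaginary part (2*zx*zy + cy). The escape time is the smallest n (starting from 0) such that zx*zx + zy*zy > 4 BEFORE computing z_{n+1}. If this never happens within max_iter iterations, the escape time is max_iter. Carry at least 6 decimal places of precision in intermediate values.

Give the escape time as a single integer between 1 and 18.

Answer: 3

Derivation:
z_0 = 0 + 0i, c = 0.7400 + -0.3130i
Iter 1: z = 0.7400 + -0.3130i, |z|^2 = 0.6456
Iter 2: z = 1.1896 + -0.7762i, |z|^2 = 2.0178
Iter 3: z = 1.5527 + -2.1599i, |z|^2 = 7.0759
Escaped at iteration 3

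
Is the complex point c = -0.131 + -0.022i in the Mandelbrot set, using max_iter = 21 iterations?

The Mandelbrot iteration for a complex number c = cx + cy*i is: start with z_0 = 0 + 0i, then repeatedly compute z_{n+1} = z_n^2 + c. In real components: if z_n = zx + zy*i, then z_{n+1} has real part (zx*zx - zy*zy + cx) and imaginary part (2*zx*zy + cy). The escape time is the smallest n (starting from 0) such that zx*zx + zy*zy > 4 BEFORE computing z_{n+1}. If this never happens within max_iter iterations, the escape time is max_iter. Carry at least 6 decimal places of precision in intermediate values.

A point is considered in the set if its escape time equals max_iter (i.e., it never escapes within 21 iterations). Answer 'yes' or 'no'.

z_0 = 0 + 0i, c = -0.1310 + -0.0220i
Iter 1: z = -0.1310 + -0.0220i, |z|^2 = 0.0176
Iter 2: z = -0.1143 + -0.0162i, |z|^2 = 0.0133
Iter 3: z = -0.1182 + -0.0183i, |z|^2 = 0.0143
Iter 4: z = -0.1174 + -0.0177i, |z|^2 = 0.0141
Iter 5: z = -0.1175 + -0.0179i, |z|^2 = 0.0141
Iter 6: z = -0.1175 + -0.0178i, |z|^2 = 0.0141
Iter 7: z = -0.1175 + -0.0178i, |z|^2 = 0.0141
Iter 8: z = -0.1175 + -0.0178i, |z|^2 = 0.0141
Iter 9: z = -0.1175 + -0.0178i, |z|^2 = 0.0141
Iter 10: z = -0.1175 + -0.0178i, |z|^2 = 0.0141
Iter 11: z = -0.1175 + -0.0178i, |z|^2 = 0.0141
Iter 12: z = -0.1175 + -0.0178i, |z|^2 = 0.0141
Iter 13: z = -0.1175 + -0.0178i, |z|^2 = 0.0141
Iter 14: z = -0.1175 + -0.0178i, |z|^2 = 0.0141
Iter 15: z = -0.1175 + -0.0178i, |z|^2 = 0.0141
Iter 16: z = -0.1175 + -0.0178i, |z|^2 = 0.0141
Iter 17: z = -0.1175 + -0.0178i, |z|^2 = 0.0141
Iter 18: z = -0.1175 + -0.0178i, |z|^2 = 0.0141
Iter 19: z = -0.1175 + -0.0178i, |z|^2 = 0.0141
Iter 20: z = -0.1175 + -0.0178i, |z|^2 = 0.0141
Did not escape in 21 iterations → in set

Answer: yes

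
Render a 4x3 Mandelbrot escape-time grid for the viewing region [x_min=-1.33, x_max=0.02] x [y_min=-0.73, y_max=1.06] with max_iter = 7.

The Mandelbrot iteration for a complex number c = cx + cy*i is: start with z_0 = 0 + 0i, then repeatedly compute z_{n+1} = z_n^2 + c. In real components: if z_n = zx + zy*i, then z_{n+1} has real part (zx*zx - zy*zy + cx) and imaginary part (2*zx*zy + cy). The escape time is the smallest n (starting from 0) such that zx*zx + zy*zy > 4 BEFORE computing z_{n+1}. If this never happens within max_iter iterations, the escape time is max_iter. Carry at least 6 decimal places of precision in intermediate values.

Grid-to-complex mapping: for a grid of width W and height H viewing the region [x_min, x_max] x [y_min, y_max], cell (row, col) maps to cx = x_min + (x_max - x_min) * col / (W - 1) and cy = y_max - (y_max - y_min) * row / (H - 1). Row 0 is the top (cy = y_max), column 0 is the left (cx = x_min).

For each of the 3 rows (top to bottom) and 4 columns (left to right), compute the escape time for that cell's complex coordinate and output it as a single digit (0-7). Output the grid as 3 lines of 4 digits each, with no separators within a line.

(row=0, col=0): c = -1.3300 + 1.0600i → escape time 3
(row=0, col=1): c = -0.8800 + 1.0600i → escape time 3
(row=0, col=2): c = -0.4300 + 1.0600i → escape time 4
(row=0, col=3): c = 0.0200 + 1.0600i → escape time 4
(row=1, col=0): c = -1.3300 + 0.1650i → escape time 7
(row=1, col=1): c = -0.8800 + 0.1650i → escape time 7
(row=1, col=2): c = -0.4300 + 0.1650i → escape time 7
(row=1, col=3): c = 0.0200 + 0.1650i → escape time 7
(row=2, col=0): c = -1.3300 + -0.7300i → escape time 3
(row=2, col=1): c = -0.8800 + -0.7300i → escape time 4
(row=2, col=2): c = -0.4300 + -0.7300i → escape time 7
(row=2, col=3): c = 0.0200 + -0.7300i → escape time 7

Answer: 3344
7777
3477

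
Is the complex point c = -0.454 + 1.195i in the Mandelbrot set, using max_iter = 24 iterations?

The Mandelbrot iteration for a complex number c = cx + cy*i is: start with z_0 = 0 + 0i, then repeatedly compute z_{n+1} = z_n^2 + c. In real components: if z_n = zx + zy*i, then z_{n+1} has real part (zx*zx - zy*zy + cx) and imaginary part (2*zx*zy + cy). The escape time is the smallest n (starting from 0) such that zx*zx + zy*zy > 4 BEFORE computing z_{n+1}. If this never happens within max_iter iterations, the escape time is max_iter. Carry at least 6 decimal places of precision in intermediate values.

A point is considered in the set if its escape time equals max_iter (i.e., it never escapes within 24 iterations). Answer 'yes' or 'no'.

Answer: no

Derivation:
z_0 = 0 + 0i, c = -0.4540 + 1.1950i
Iter 1: z = -0.4540 + 1.1950i, |z|^2 = 1.6341
Iter 2: z = -1.6759 + 0.1099i, |z|^2 = 2.8208
Iter 3: z = 2.3426 + 0.8265i, |z|^2 = 6.1708
Escaped at iteration 3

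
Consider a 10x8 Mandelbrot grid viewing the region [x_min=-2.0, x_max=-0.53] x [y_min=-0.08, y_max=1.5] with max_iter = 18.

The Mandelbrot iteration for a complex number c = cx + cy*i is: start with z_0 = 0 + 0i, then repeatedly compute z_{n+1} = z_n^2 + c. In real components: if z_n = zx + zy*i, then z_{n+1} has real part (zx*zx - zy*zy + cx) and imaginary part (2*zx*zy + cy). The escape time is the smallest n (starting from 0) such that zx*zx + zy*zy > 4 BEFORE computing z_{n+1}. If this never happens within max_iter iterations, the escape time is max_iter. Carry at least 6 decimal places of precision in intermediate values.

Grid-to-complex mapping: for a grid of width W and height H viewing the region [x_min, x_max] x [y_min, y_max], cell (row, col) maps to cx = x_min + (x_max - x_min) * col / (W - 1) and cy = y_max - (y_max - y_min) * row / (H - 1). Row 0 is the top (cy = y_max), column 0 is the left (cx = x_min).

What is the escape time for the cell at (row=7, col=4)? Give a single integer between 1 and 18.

Answer: 18

Derivation:
z_0 = 0 + 0i, c = -1.3467 + -0.0800i
Iter 1: z = -1.3467 + -0.0800i, |z|^2 = 1.8199
Iter 2: z = 0.4604 + 0.1355i, |z|^2 = 0.2304
Iter 3: z = -1.1530 + 0.0447i, |z|^2 = 1.3314
Iter 4: z = -0.0192 + -0.1832i, |z|^2 = 0.0339
Iter 5: z = -1.3799 + -0.0730i, |z|^2 = 1.9093
Iter 6: z = 0.5520 + 0.1213i, |z|^2 = 0.3194
Iter 7: z = -1.0567 + 0.0539i, |z|^2 = 1.1195
Iter 8: z = -0.2330 + -0.1940i, |z|^2 = 0.0919
Iter 9: z = -1.3300 + 0.0104i, |z|^2 = 1.7690
Iter 10: z = 0.4221 + -0.1077i, |z|^2 = 0.1898
Iter 11: z = -1.1801 + -0.1709i, |z|^2 = 1.4218
Iter 12: z = 0.0167 + 0.3234i, |z|^2 = 0.1049
Iter 13: z = -1.4510 + -0.0692i, |z|^2 = 2.1102
Iter 14: z = 0.7539 + 0.1208i, |z|^2 = 0.5830
Iter 15: z = -0.7928 + 0.1021i, |z|^2 = 0.6390
Iter 16: z = -0.7285 + -0.2419i, |z|^2 = 0.5893
Iter 17: z = -0.8744 + 0.2725i, |z|^2 = 0.8389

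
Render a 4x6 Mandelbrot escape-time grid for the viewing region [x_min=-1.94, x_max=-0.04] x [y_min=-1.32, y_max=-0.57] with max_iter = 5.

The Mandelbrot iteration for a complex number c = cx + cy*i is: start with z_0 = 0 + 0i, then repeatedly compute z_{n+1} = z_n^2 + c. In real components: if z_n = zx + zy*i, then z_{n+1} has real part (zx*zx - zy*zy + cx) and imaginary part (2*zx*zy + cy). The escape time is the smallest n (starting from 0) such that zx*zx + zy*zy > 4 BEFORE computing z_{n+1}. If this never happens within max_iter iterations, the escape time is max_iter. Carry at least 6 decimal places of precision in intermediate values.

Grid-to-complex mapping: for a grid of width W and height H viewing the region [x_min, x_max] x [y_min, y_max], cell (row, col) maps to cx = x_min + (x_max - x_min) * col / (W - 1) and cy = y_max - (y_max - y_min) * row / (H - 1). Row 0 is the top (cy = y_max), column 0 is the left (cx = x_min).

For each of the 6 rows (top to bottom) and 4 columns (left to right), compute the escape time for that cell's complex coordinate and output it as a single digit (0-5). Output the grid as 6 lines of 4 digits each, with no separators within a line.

Answer: 1355
1355
1345
1335
1233
1222

Derivation:
(row=0, col=0): c = -1.9400 + -0.5700i → escape time 1
(row=0, col=1): c = -1.3067 + -0.5700i → escape time 3
(row=0, col=2): c = -0.6733 + -0.5700i → escape time 5
(row=0, col=3): c = -0.0400 + -0.5700i → escape time 5
(row=1, col=0): c = -1.9400 + -0.7200i → escape time 1
(row=1, col=1): c = -1.3067 + -0.7200i → escape time 3
(row=1, col=2): c = -0.6733 + -0.7200i → escape time 5
(row=1, col=3): c = -0.0400 + -0.7200i → escape time 5
(row=2, col=0): c = -1.9400 + -0.8700i → escape time 1
(row=2, col=1): c = -1.3067 + -0.8700i → escape time 3
(row=2, col=2): c = -0.6733 + -0.8700i → escape time 4
(row=2, col=3): c = -0.0400 + -0.8700i → escape time 5
(row=3, col=0): c = -1.9400 + -1.0200i → escape time 1
(row=3, col=1): c = -1.3067 + -1.0200i → escape time 3
(row=3, col=2): c = -0.6733 + -1.0200i → escape time 3
(row=3, col=3): c = -0.0400 + -1.0200i → escape time 5
(row=4, col=0): c = -1.9400 + -1.1700i → escape time 1
(row=4, col=1): c = -1.3067 + -1.1700i → escape time 2
(row=4, col=2): c = -0.6733 + -1.1700i → escape time 3
(row=4, col=3): c = -0.0400 + -1.1700i → escape time 3
(row=5, col=0): c = -1.9400 + -1.3200i → escape time 1
(row=5, col=1): c = -1.3067 + -1.3200i → escape time 2
(row=5, col=2): c = -0.6733 + -1.3200i → escape time 2
(row=5, col=3): c = -0.0400 + -1.3200i → escape time 2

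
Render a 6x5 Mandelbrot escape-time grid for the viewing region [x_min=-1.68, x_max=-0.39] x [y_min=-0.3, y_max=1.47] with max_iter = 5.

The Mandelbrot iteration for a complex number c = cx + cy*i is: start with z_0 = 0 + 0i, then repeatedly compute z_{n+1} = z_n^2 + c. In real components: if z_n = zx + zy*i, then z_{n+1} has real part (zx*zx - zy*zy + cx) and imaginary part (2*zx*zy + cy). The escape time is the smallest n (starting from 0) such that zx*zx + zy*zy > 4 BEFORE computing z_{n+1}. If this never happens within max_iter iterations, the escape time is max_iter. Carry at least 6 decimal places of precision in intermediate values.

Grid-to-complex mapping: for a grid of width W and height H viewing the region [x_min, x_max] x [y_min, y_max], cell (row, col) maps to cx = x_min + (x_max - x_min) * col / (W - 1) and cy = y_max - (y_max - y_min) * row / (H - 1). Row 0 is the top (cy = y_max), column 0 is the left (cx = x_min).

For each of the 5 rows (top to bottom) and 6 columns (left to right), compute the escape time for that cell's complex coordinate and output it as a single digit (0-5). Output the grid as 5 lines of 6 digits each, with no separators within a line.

Answer: 112222
233334
334555
555555
455555

Derivation:
(row=0, col=0): c = -1.6800 + 1.4700i → escape time 1
(row=0, col=1): c = -1.4220 + 1.4700i → escape time 1
(row=0, col=2): c = -1.1640 + 1.4700i → escape time 2
(row=0, col=3): c = -0.9060 + 1.4700i → escape time 2
(row=0, col=4): c = -0.6480 + 1.4700i → escape time 2
(row=0, col=5): c = -0.3900 + 1.4700i → escape time 2
(row=1, col=0): c = -1.6800 + 1.0275i → escape time 2
(row=1, col=1): c = -1.4220 + 1.0275i → escape time 3
(row=1, col=2): c = -1.1640 + 1.0275i → escape time 3
(row=1, col=3): c = -0.9060 + 1.0275i → escape time 3
(row=1, col=4): c = -0.6480 + 1.0275i → escape time 3
(row=1, col=5): c = -0.3900 + 1.0275i → escape time 4
(row=2, col=0): c = -1.6800 + 0.5850i → escape time 3
(row=2, col=1): c = -1.4220 + 0.5850i → escape time 3
(row=2, col=2): c = -1.1640 + 0.5850i → escape time 4
(row=2, col=3): c = -0.9060 + 0.5850i → escape time 5
(row=2, col=4): c = -0.6480 + 0.5850i → escape time 5
(row=2, col=5): c = -0.3900 + 0.5850i → escape time 5
(row=3, col=0): c = -1.6800 + 0.1425i → escape time 5
(row=3, col=1): c = -1.4220 + 0.1425i → escape time 5
(row=3, col=2): c = -1.1640 + 0.1425i → escape time 5
(row=3, col=3): c = -0.9060 + 0.1425i → escape time 5
(row=3, col=4): c = -0.6480 + 0.1425i → escape time 5
(row=3, col=5): c = -0.3900 + 0.1425i → escape time 5
(row=4, col=0): c = -1.6800 + -0.3000i → escape time 4
(row=4, col=1): c = -1.4220 + -0.3000i → escape time 5
(row=4, col=2): c = -1.1640 + -0.3000i → escape time 5
(row=4, col=3): c = -0.9060 + -0.3000i → escape time 5
(row=4, col=4): c = -0.6480 + -0.3000i → escape time 5
(row=4, col=5): c = -0.3900 + -0.3000i → escape time 5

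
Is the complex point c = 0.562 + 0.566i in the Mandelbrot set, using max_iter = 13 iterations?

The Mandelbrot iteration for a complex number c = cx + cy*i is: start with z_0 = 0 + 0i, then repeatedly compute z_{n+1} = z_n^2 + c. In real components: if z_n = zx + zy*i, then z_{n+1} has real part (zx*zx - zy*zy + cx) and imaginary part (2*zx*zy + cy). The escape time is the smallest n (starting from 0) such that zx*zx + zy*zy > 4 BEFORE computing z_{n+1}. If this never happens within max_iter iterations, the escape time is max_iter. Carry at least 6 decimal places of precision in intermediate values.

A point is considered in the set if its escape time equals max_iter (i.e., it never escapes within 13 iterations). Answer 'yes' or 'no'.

z_0 = 0 + 0i, c = 0.5620 + 0.5660i
Iter 1: z = 0.5620 + 0.5660i, |z|^2 = 0.6362
Iter 2: z = 0.5575 + 1.2022i, |z|^2 = 1.7560
Iter 3: z = -0.5725 + 1.9064i, |z|^2 = 3.9621
Iter 4: z = -2.7447 + -1.6167i, |z|^2 = 10.1469
Escaped at iteration 4

Answer: no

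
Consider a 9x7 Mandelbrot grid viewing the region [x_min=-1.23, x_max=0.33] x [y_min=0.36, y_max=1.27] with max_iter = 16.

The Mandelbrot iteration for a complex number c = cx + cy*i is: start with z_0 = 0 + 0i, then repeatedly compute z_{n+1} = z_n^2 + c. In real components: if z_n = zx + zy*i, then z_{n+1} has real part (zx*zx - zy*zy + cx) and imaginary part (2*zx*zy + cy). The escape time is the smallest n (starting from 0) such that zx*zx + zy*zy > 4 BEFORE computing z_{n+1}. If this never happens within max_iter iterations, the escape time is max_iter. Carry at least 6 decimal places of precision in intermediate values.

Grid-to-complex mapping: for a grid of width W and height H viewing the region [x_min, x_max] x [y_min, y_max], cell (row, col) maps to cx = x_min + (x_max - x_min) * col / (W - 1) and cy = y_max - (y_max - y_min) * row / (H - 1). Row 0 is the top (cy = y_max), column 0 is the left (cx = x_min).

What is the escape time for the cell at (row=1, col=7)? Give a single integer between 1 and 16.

z_0 = 0 + 0i, c = 0.1350 + 1.1183i
Iter 1: z = 0.1350 + 1.1183i, |z|^2 = 1.2689
Iter 2: z = -1.0974 + 1.4203i, |z|^2 = 3.2216
Iter 3: z = -0.6778 + -1.9990i, |z|^2 = 4.4556
Escaped at iteration 3

Answer: 3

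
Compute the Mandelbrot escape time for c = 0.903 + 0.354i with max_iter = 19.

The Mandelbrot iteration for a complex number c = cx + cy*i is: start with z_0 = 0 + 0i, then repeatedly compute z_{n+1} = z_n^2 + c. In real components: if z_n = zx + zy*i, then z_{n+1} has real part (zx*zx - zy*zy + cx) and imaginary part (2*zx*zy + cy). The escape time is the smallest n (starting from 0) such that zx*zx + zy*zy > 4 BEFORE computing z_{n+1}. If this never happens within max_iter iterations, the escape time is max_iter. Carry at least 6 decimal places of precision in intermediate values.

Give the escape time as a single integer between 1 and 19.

Answer: 3

Derivation:
z_0 = 0 + 0i, c = 0.9030 + 0.3540i
Iter 1: z = 0.9030 + 0.3540i, |z|^2 = 0.9407
Iter 2: z = 1.5931 + 0.9933i, |z|^2 = 3.5246
Iter 3: z = 2.4543 + 3.5189i, |z|^2 = 18.4061
Escaped at iteration 3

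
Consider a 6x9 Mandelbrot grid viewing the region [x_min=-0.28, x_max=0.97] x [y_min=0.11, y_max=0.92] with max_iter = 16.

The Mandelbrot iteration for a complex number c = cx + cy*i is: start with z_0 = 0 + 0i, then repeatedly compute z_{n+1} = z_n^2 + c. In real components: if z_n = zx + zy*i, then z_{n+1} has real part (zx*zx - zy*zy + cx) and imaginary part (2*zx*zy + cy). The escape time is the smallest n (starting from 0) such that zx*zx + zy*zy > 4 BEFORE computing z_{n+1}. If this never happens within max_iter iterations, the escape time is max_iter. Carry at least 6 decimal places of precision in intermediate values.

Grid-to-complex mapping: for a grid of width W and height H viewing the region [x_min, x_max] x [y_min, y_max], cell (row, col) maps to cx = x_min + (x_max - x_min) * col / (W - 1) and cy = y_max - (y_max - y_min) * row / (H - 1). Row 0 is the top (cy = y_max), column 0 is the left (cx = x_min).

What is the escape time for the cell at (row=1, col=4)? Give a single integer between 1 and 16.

Answer: 2

Derivation:
z_0 = 0 + 0i, c = 0.7200 + 0.8188i
Iter 1: z = 0.7200 + 0.8188i, |z|^2 = 1.1888
Iter 2: z = 0.5680 + 1.9978i, |z|^2 = 4.3137
Escaped at iteration 2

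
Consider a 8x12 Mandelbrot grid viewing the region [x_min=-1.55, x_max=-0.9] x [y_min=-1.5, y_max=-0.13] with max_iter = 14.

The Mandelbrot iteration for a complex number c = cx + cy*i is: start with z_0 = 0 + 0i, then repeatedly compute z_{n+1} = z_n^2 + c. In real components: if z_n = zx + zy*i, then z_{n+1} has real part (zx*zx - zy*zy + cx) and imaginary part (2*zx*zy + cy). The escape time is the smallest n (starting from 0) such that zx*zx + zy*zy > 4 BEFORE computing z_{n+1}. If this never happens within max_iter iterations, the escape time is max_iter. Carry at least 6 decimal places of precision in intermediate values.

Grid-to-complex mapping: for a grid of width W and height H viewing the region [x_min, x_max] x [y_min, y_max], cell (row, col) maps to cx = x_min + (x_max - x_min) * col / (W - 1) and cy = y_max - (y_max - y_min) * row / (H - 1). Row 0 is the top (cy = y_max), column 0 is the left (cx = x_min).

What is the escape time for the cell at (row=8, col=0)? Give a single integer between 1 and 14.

z_0 = 0 + 0i, c = -1.5500 + -1.1264i
Iter 1: z = -1.5500 + -1.1264i, |z|^2 = 3.6712
Iter 2: z = -0.4162 + 2.3654i, |z|^2 = 5.7682
Escaped at iteration 2

Answer: 2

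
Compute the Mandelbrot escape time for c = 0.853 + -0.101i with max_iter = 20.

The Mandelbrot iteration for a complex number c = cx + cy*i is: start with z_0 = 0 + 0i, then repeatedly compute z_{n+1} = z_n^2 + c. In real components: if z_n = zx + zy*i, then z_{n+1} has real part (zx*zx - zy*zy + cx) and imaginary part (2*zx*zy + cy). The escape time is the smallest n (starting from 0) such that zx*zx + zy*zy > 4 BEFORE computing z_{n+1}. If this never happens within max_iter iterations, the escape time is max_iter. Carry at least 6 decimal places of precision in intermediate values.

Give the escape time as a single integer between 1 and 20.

z_0 = 0 + 0i, c = 0.8530 + -0.1010i
Iter 1: z = 0.8530 + -0.1010i, |z|^2 = 0.7378
Iter 2: z = 1.5704 + -0.2733i, |z|^2 = 2.5409
Iter 3: z = 3.2445 + -0.9594i, |z|^2 = 11.4471
Escaped at iteration 3

Answer: 3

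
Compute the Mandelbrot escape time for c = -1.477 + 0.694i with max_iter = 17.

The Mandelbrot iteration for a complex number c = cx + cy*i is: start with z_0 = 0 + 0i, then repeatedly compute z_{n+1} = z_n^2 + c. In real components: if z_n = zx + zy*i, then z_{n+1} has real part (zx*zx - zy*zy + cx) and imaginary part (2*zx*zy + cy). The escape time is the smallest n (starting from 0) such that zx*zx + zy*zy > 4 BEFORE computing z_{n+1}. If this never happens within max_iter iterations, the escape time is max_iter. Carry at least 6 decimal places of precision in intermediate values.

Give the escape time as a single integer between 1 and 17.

Answer: 3

Derivation:
z_0 = 0 + 0i, c = -1.4770 + 0.6940i
Iter 1: z = -1.4770 + 0.6940i, |z|^2 = 2.6632
Iter 2: z = 0.2229 + -1.3561i, |z|^2 = 1.8886
Iter 3: z = -3.2663 + 0.0895i, |z|^2 = 10.6765
Escaped at iteration 3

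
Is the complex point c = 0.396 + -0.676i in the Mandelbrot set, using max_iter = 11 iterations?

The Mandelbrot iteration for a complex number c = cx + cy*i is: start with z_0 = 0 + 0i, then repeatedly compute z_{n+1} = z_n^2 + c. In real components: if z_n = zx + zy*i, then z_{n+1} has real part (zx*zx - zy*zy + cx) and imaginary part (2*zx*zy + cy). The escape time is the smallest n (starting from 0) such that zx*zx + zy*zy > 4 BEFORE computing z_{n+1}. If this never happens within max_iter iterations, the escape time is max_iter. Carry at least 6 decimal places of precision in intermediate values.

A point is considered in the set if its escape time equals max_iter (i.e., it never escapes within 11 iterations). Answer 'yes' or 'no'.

z_0 = 0 + 0i, c = 0.3960 + -0.6760i
Iter 1: z = 0.3960 + -0.6760i, |z|^2 = 0.6138
Iter 2: z = 0.0958 + -1.2114i, |z|^2 = 1.4767
Iter 3: z = -1.0623 + -0.9082i, |z|^2 = 1.9533
Iter 4: z = 0.6996 + 1.2535i, |z|^2 = 2.0608
Iter 5: z = -0.6859 + 1.0780i, |z|^2 = 1.6325
Iter 6: z = -0.2957 + -2.1548i, |z|^2 = 4.7304
Escaped at iteration 6

Answer: no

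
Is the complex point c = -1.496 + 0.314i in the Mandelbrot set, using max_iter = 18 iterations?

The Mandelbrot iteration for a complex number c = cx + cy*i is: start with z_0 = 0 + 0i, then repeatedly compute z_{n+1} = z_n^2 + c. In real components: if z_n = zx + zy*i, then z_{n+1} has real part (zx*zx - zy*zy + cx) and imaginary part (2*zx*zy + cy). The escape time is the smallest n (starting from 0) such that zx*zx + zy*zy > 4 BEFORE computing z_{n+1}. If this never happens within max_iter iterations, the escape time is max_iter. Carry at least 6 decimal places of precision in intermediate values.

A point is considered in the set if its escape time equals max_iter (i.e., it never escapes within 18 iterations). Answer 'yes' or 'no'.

z_0 = 0 + 0i, c = -1.4960 + 0.3140i
Iter 1: z = -1.4960 + 0.3140i, |z|^2 = 2.3366
Iter 2: z = 0.6434 + -0.6255i, |z|^2 = 0.8052
Iter 3: z = -1.4732 + -0.4909i, |z|^2 = 2.4114
Iter 4: z = 0.4335 + 1.7604i, |z|^2 = 3.2870
Iter 5: z = -4.4073 + 1.8402i, |z|^2 = 22.8102
Escaped at iteration 5

Answer: no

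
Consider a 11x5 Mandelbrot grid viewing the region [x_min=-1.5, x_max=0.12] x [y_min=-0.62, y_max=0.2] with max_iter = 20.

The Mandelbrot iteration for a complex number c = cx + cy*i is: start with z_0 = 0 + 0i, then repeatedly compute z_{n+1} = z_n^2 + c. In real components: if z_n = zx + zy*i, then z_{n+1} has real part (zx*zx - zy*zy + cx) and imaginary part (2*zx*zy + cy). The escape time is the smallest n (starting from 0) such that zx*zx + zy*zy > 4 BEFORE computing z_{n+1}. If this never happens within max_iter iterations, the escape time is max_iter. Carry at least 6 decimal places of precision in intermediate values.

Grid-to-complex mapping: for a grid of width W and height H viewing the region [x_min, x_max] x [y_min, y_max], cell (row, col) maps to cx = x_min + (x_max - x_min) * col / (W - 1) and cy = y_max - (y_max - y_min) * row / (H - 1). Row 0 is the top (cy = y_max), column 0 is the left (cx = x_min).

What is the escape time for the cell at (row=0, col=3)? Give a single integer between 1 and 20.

Answer: 20

Derivation:
z_0 = 0 + 0i, c = -1.0140 + 0.2000i
Iter 1: z = -1.0140 + 0.2000i, |z|^2 = 1.0682
Iter 2: z = -0.0258 + -0.2056i, |z|^2 = 0.0429
Iter 3: z = -1.0556 + 0.2106i, |z|^2 = 1.1587
Iter 4: z = 0.0559 + -0.2446i, |z|^2 = 0.0630
Iter 5: z = -1.0707 + 0.1726i, |z|^2 = 1.1762
Iter 6: z = 0.1026 + -0.1697i, |z|^2 = 0.0393
Iter 7: z = -1.0323 + 0.1652i, |z|^2 = 1.0928
Iter 8: z = 0.0243 + -0.1410i, |z|^2 = 0.0205
Iter 9: z = -1.0333 + 0.1932i, |z|^2 = 1.1050
Iter 10: z = 0.0164 + -0.1992i, |z|^2 = 0.0399
Iter 11: z = -1.0534 + 0.1935i, |z|^2 = 1.1471
Iter 12: z = 0.0582 + -0.2076i, |z|^2 = 0.0465
Iter 13: z = -1.0537 + 0.1758i, |z|^2 = 1.1412
Iter 14: z = 0.0654 + -0.1705i, |z|^2 = 0.0334
Iter 15: z = -1.0388 + 0.1777i, |z|^2 = 1.1107
Iter 16: z = 0.0335 + -0.1692i, |z|^2 = 0.0297
Iter 17: z = -1.0415 + 0.1887i, |z|^2 = 1.1203
Iter 18: z = 0.0351 + -0.1930i, |z|^2 = 0.0385
Iter 19: z = -1.0500 + 0.1864i, |z|^2 = 1.1373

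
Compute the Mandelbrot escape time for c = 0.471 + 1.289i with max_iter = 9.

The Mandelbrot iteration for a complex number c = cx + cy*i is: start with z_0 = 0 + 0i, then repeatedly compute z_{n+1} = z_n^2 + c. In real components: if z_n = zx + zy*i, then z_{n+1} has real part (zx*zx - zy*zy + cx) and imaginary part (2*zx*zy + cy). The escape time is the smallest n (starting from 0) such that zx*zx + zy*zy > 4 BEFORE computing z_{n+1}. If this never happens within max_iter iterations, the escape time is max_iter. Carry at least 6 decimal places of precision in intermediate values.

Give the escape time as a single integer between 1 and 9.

Answer: 2

Derivation:
z_0 = 0 + 0i, c = 0.4710 + 1.2890i
Iter 1: z = 0.4710 + 1.2890i, |z|^2 = 1.8834
Iter 2: z = -0.9687 + 2.5032i, |z|^2 = 7.2045
Escaped at iteration 2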